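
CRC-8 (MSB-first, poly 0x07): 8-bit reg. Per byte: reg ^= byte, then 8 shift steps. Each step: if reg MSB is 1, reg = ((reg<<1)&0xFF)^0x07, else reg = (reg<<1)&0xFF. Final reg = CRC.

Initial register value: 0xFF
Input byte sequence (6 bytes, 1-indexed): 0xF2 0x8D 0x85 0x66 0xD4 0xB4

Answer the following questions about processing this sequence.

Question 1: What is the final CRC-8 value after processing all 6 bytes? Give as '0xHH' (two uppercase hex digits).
Answer: 0x8D

Derivation:
After byte 1 (0xF2): reg=0x23
After byte 2 (0x8D): reg=0x43
After byte 3 (0x85): reg=0x5C
After byte 4 (0x66): reg=0xA6
After byte 5 (0xD4): reg=0x59
After byte 6 (0xB4): reg=0x8D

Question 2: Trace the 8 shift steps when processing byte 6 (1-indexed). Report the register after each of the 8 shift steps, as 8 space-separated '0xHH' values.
Answer: 0xDD 0xBD 0x7D 0xFA 0xF3 0xE1 0xC5 0x8D

Derivation:
After byte 1 (0xF2): reg=0x23
After byte 2 (0x8D): reg=0x43
After byte 3 (0x85): reg=0x5C
After byte 4 (0x66): reg=0xA6
After byte 5 (0xD4): reg=0x59
Register before byte 6: 0x59
After XOR with byte 0xB4: 0xED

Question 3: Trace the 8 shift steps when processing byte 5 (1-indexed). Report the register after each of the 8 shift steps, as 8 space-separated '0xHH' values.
Answer: 0xE4 0xCF 0x99 0x35 0x6A 0xD4 0xAF 0x59

Derivation:
After byte 1 (0xF2): reg=0x23
After byte 2 (0x8D): reg=0x43
After byte 3 (0x85): reg=0x5C
After byte 4 (0x66): reg=0xA6
Register before byte 5: 0xA6
After XOR with byte 0xD4: 0x72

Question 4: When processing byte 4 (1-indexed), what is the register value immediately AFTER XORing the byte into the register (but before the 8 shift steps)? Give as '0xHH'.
Register before byte 4: 0x5C
Byte 4: 0x66
0x5C XOR 0x66 = 0x3A

Answer: 0x3A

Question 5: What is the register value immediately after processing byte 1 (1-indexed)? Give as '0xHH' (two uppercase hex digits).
Answer: 0x23

Derivation:
After byte 1 (0xF2): reg=0x23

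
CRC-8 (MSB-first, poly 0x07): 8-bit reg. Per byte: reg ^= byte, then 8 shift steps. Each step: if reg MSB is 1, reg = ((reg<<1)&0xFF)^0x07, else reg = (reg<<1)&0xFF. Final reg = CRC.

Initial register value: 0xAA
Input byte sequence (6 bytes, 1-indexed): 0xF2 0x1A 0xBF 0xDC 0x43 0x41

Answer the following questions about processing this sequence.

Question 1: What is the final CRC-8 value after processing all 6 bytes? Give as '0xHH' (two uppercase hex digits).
After byte 1 (0xF2): reg=0x8F
After byte 2 (0x1A): reg=0xE2
After byte 3 (0xBF): reg=0x94
After byte 4 (0xDC): reg=0xFF
After byte 5 (0x43): reg=0x3D
After byte 6 (0x41): reg=0x73

Answer: 0x73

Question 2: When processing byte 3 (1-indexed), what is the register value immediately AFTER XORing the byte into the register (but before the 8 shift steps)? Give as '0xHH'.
Answer: 0x5D

Derivation:
Register before byte 3: 0xE2
Byte 3: 0xBF
0xE2 XOR 0xBF = 0x5D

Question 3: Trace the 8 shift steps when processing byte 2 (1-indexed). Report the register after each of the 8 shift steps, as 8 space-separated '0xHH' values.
Answer: 0x2D 0x5A 0xB4 0x6F 0xDE 0xBB 0x71 0xE2

Derivation:
After byte 1 (0xF2): reg=0x8F
Register before byte 2: 0x8F
After XOR with byte 0x1A: 0x95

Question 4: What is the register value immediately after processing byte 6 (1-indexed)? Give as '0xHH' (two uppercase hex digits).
Answer: 0x73

Derivation:
After byte 1 (0xF2): reg=0x8F
After byte 2 (0x1A): reg=0xE2
After byte 3 (0xBF): reg=0x94
After byte 4 (0xDC): reg=0xFF
After byte 5 (0x43): reg=0x3D
After byte 6 (0x41): reg=0x73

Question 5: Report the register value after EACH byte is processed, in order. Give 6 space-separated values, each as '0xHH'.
0x8F 0xE2 0x94 0xFF 0x3D 0x73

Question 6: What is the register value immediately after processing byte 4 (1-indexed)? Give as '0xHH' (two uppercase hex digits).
Answer: 0xFF

Derivation:
After byte 1 (0xF2): reg=0x8F
After byte 2 (0x1A): reg=0xE2
After byte 3 (0xBF): reg=0x94
After byte 4 (0xDC): reg=0xFF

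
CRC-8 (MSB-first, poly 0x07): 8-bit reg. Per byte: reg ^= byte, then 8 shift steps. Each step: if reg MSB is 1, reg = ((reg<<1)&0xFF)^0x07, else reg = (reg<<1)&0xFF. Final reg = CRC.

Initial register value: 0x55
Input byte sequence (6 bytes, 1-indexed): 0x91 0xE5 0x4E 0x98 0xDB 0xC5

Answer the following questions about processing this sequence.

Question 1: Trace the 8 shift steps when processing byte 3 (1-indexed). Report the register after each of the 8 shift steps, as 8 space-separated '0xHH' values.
Answer: 0x84 0x0F 0x1E 0x3C 0x78 0xF0 0xE7 0xC9

Derivation:
After byte 1 (0x91): reg=0x52
After byte 2 (0xE5): reg=0x0C
Register before byte 3: 0x0C
After XOR with byte 0x4E: 0x42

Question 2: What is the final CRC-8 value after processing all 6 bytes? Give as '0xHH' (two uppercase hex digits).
After byte 1 (0x91): reg=0x52
After byte 2 (0xE5): reg=0x0C
After byte 3 (0x4E): reg=0xC9
After byte 4 (0x98): reg=0xB0
After byte 5 (0xDB): reg=0x16
After byte 6 (0xC5): reg=0x37

Answer: 0x37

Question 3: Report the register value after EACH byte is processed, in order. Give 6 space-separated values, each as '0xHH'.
0x52 0x0C 0xC9 0xB0 0x16 0x37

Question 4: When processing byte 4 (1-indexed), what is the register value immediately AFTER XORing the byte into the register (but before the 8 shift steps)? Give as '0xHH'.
Register before byte 4: 0xC9
Byte 4: 0x98
0xC9 XOR 0x98 = 0x51

Answer: 0x51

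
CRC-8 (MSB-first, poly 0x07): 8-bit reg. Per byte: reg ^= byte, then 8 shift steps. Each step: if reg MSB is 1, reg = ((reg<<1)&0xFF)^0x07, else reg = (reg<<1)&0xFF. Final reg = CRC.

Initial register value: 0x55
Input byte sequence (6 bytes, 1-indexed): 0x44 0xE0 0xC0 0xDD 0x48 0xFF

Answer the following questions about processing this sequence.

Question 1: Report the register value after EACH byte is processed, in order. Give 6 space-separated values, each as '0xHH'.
0x77 0xEC 0xC4 0x4F 0x15 0x98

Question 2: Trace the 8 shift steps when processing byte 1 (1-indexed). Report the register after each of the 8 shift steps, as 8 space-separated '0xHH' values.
Answer: 0x22 0x44 0x88 0x17 0x2E 0x5C 0xB8 0x77

Derivation:
Register before byte 1: 0x55
After XOR with byte 0x44: 0x11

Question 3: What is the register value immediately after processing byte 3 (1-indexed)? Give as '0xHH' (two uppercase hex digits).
After byte 1 (0x44): reg=0x77
After byte 2 (0xE0): reg=0xEC
After byte 3 (0xC0): reg=0xC4

Answer: 0xC4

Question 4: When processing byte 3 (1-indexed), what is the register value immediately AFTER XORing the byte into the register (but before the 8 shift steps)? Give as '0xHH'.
Answer: 0x2C

Derivation:
Register before byte 3: 0xEC
Byte 3: 0xC0
0xEC XOR 0xC0 = 0x2C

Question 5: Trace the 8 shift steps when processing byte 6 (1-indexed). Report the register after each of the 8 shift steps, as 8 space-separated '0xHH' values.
After byte 1 (0x44): reg=0x77
After byte 2 (0xE0): reg=0xEC
After byte 3 (0xC0): reg=0xC4
After byte 4 (0xDD): reg=0x4F
After byte 5 (0x48): reg=0x15
Register before byte 6: 0x15
After XOR with byte 0xFF: 0xEA

Answer: 0xD3 0xA1 0x45 0x8A 0x13 0x26 0x4C 0x98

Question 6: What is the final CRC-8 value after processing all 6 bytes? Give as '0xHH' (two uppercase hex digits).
Answer: 0x98

Derivation:
After byte 1 (0x44): reg=0x77
After byte 2 (0xE0): reg=0xEC
After byte 3 (0xC0): reg=0xC4
After byte 4 (0xDD): reg=0x4F
After byte 5 (0x48): reg=0x15
After byte 6 (0xFF): reg=0x98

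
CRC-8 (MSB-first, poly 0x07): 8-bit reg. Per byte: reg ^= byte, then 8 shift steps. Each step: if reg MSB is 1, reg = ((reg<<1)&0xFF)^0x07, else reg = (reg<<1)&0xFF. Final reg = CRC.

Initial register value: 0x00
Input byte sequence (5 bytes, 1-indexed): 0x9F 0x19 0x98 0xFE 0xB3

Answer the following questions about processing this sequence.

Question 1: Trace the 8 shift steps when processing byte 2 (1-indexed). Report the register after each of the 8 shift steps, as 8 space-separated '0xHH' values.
After byte 1 (0x9F): reg=0xD4
Register before byte 2: 0xD4
After XOR with byte 0x19: 0xCD

Answer: 0x9D 0x3D 0x7A 0xF4 0xEF 0xD9 0xB5 0x6D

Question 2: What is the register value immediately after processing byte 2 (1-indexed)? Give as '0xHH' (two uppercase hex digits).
Answer: 0x6D

Derivation:
After byte 1 (0x9F): reg=0xD4
After byte 2 (0x19): reg=0x6D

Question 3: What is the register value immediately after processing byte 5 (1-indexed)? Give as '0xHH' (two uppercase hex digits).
After byte 1 (0x9F): reg=0xD4
After byte 2 (0x19): reg=0x6D
After byte 3 (0x98): reg=0xC5
After byte 4 (0xFE): reg=0xA1
After byte 5 (0xB3): reg=0x7E

Answer: 0x7E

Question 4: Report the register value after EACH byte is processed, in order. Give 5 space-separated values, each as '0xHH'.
0xD4 0x6D 0xC5 0xA1 0x7E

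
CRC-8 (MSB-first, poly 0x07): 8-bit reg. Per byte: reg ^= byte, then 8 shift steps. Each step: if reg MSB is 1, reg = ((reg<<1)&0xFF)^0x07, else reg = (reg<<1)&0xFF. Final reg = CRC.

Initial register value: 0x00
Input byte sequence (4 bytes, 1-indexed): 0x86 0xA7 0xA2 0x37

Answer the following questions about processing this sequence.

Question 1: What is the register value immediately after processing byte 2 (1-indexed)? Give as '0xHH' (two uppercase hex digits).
Answer: 0xB4

Derivation:
After byte 1 (0x86): reg=0x9B
After byte 2 (0xA7): reg=0xB4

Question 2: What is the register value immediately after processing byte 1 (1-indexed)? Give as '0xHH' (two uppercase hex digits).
After byte 1 (0x86): reg=0x9B

Answer: 0x9B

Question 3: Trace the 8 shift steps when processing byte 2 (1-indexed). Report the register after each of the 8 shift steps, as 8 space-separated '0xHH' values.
Answer: 0x78 0xF0 0xE7 0xC9 0x95 0x2D 0x5A 0xB4

Derivation:
After byte 1 (0x86): reg=0x9B
Register before byte 2: 0x9B
After XOR with byte 0xA7: 0x3C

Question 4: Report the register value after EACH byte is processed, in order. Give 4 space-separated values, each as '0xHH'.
0x9B 0xB4 0x62 0xAC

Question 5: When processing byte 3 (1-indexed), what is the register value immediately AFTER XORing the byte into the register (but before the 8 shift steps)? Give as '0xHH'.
Register before byte 3: 0xB4
Byte 3: 0xA2
0xB4 XOR 0xA2 = 0x16

Answer: 0x16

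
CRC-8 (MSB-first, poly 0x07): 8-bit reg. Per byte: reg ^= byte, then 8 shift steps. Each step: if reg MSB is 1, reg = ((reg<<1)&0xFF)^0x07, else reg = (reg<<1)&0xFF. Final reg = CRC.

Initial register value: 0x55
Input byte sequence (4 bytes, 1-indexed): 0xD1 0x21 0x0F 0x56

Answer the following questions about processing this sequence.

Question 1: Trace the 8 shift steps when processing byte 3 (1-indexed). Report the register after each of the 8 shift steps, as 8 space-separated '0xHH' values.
After byte 1 (0xD1): reg=0x95
After byte 2 (0x21): reg=0x05
Register before byte 3: 0x05
After XOR with byte 0x0F: 0x0A

Answer: 0x14 0x28 0x50 0xA0 0x47 0x8E 0x1B 0x36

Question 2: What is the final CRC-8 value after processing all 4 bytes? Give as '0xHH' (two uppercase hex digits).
After byte 1 (0xD1): reg=0x95
After byte 2 (0x21): reg=0x05
After byte 3 (0x0F): reg=0x36
After byte 4 (0x56): reg=0x27

Answer: 0x27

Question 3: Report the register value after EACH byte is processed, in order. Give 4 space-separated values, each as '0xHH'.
0x95 0x05 0x36 0x27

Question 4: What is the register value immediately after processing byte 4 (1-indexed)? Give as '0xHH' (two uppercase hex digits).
Answer: 0x27

Derivation:
After byte 1 (0xD1): reg=0x95
After byte 2 (0x21): reg=0x05
After byte 3 (0x0F): reg=0x36
After byte 4 (0x56): reg=0x27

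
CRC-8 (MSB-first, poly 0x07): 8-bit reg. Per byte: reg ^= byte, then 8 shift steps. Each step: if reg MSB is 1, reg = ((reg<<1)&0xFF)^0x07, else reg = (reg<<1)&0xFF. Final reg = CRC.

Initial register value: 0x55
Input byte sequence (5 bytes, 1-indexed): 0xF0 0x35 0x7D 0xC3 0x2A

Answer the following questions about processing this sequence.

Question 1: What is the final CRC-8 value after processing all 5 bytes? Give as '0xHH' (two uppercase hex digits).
Answer: 0x0B

Derivation:
After byte 1 (0xF0): reg=0x72
After byte 2 (0x35): reg=0xD2
After byte 3 (0x7D): reg=0x44
After byte 4 (0xC3): reg=0x9C
After byte 5 (0x2A): reg=0x0B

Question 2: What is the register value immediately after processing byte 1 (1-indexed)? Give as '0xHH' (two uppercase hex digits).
Answer: 0x72

Derivation:
After byte 1 (0xF0): reg=0x72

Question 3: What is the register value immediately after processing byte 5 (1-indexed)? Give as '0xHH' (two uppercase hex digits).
Answer: 0x0B

Derivation:
After byte 1 (0xF0): reg=0x72
After byte 2 (0x35): reg=0xD2
After byte 3 (0x7D): reg=0x44
After byte 4 (0xC3): reg=0x9C
After byte 5 (0x2A): reg=0x0B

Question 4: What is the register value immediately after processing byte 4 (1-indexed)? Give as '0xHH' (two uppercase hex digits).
Answer: 0x9C

Derivation:
After byte 1 (0xF0): reg=0x72
After byte 2 (0x35): reg=0xD2
After byte 3 (0x7D): reg=0x44
After byte 4 (0xC3): reg=0x9C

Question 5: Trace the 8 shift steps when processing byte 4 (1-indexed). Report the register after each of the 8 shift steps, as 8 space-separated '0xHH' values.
After byte 1 (0xF0): reg=0x72
After byte 2 (0x35): reg=0xD2
After byte 3 (0x7D): reg=0x44
Register before byte 4: 0x44
After XOR with byte 0xC3: 0x87

Answer: 0x09 0x12 0x24 0x48 0x90 0x27 0x4E 0x9C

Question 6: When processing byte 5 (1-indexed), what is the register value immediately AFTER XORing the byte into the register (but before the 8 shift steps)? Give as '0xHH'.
Register before byte 5: 0x9C
Byte 5: 0x2A
0x9C XOR 0x2A = 0xB6

Answer: 0xB6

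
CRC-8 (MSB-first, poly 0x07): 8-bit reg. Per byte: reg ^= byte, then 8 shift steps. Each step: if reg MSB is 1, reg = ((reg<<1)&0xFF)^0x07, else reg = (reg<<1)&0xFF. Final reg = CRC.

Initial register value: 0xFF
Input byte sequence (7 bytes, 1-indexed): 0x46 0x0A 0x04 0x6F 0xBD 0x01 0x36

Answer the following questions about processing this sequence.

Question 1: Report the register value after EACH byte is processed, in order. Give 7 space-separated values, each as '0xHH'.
0x26 0xC4 0x4E 0xE7 0x81 0x89 0x34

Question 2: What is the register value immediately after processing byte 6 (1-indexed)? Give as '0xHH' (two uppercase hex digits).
After byte 1 (0x46): reg=0x26
After byte 2 (0x0A): reg=0xC4
After byte 3 (0x04): reg=0x4E
After byte 4 (0x6F): reg=0xE7
After byte 5 (0xBD): reg=0x81
After byte 6 (0x01): reg=0x89

Answer: 0x89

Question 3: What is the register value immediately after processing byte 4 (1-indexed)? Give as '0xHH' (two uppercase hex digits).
After byte 1 (0x46): reg=0x26
After byte 2 (0x0A): reg=0xC4
After byte 3 (0x04): reg=0x4E
After byte 4 (0x6F): reg=0xE7

Answer: 0xE7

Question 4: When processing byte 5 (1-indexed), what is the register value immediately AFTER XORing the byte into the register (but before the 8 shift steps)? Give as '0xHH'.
Answer: 0x5A

Derivation:
Register before byte 5: 0xE7
Byte 5: 0xBD
0xE7 XOR 0xBD = 0x5A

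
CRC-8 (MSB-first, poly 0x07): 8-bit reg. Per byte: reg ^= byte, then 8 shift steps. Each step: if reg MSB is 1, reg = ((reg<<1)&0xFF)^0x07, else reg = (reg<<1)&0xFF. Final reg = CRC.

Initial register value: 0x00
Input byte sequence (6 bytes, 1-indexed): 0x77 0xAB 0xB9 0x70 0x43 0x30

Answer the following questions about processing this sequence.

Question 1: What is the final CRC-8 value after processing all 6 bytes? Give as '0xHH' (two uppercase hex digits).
Answer: 0xED

Derivation:
After byte 1 (0x77): reg=0x42
After byte 2 (0xAB): reg=0x91
After byte 3 (0xB9): reg=0xD8
After byte 4 (0x70): reg=0x51
After byte 5 (0x43): reg=0x7E
After byte 6 (0x30): reg=0xED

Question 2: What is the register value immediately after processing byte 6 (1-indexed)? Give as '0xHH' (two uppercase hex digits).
Answer: 0xED

Derivation:
After byte 1 (0x77): reg=0x42
After byte 2 (0xAB): reg=0x91
After byte 3 (0xB9): reg=0xD8
After byte 4 (0x70): reg=0x51
After byte 5 (0x43): reg=0x7E
After byte 6 (0x30): reg=0xED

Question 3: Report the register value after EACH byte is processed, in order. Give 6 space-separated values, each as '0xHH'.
0x42 0x91 0xD8 0x51 0x7E 0xED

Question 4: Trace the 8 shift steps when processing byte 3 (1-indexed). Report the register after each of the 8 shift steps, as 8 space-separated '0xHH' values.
After byte 1 (0x77): reg=0x42
After byte 2 (0xAB): reg=0x91
Register before byte 3: 0x91
After XOR with byte 0xB9: 0x28

Answer: 0x50 0xA0 0x47 0x8E 0x1B 0x36 0x6C 0xD8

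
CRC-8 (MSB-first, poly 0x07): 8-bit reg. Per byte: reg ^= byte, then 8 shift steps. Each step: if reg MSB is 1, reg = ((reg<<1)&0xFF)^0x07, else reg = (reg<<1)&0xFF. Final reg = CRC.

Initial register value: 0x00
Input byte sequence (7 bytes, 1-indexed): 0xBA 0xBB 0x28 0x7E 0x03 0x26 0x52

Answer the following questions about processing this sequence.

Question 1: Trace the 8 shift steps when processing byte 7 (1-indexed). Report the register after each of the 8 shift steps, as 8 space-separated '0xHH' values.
After byte 1 (0xBA): reg=0x2F
After byte 2 (0xBB): reg=0xE5
After byte 3 (0x28): reg=0x6D
After byte 4 (0x7E): reg=0x79
After byte 5 (0x03): reg=0x61
After byte 6 (0x26): reg=0xD2
Register before byte 7: 0xD2
After XOR with byte 0x52: 0x80

Answer: 0x07 0x0E 0x1C 0x38 0x70 0xE0 0xC7 0x89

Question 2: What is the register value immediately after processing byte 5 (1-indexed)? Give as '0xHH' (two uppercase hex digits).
After byte 1 (0xBA): reg=0x2F
After byte 2 (0xBB): reg=0xE5
After byte 3 (0x28): reg=0x6D
After byte 4 (0x7E): reg=0x79
After byte 5 (0x03): reg=0x61

Answer: 0x61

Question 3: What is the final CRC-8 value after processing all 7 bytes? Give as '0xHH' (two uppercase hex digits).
After byte 1 (0xBA): reg=0x2F
After byte 2 (0xBB): reg=0xE5
After byte 3 (0x28): reg=0x6D
After byte 4 (0x7E): reg=0x79
After byte 5 (0x03): reg=0x61
After byte 6 (0x26): reg=0xD2
After byte 7 (0x52): reg=0x89

Answer: 0x89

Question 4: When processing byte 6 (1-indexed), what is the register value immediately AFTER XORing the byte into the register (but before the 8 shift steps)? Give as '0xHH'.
Answer: 0x47

Derivation:
Register before byte 6: 0x61
Byte 6: 0x26
0x61 XOR 0x26 = 0x47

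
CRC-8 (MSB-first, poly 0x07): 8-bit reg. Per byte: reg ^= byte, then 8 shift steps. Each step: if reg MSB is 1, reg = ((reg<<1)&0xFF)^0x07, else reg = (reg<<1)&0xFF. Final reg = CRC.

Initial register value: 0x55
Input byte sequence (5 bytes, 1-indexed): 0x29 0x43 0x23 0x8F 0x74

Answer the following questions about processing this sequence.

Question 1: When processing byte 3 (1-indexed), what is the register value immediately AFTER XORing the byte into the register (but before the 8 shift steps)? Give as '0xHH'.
Answer: 0xB3

Derivation:
Register before byte 3: 0x90
Byte 3: 0x23
0x90 XOR 0x23 = 0xB3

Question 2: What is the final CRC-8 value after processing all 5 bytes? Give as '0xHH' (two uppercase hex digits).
After byte 1 (0x29): reg=0x73
After byte 2 (0x43): reg=0x90
After byte 3 (0x23): reg=0x10
After byte 4 (0x8F): reg=0xD4
After byte 5 (0x74): reg=0x69

Answer: 0x69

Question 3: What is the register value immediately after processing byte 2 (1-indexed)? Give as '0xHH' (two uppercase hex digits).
After byte 1 (0x29): reg=0x73
After byte 2 (0x43): reg=0x90

Answer: 0x90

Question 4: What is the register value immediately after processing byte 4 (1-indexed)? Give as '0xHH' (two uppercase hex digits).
Answer: 0xD4

Derivation:
After byte 1 (0x29): reg=0x73
After byte 2 (0x43): reg=0x90
After byte 3 (0x23): reg=0x10
After byte 4 (0x8F): reg=0xD4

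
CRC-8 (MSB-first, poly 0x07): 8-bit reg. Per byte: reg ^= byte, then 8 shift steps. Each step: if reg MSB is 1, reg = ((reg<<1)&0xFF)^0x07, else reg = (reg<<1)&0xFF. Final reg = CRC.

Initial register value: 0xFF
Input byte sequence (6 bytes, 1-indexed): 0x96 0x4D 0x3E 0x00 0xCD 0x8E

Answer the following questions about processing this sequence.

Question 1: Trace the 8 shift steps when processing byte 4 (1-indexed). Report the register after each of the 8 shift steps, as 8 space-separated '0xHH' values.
After byte 1 (0x96): reg=0x18
After byte 2 (0x4D): reg=0xAC
After byte 3 (0x3E): reg=0xF7
Register before byte 4: 0xF7
After XOR with byte 0x00: 0xF7

Answer: 0xE9 0xD5 0xAD 0x5D 0xBA 0x73 0xE6 0xCB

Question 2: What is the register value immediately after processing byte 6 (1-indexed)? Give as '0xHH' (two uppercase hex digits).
After byte 1 (0x96): reg=0x18
After byte 2 (0x4D): reg=0xAC
After byte 3 (0x3E): reg=0xF7
After byte 4 (0x00): reg=0xCB
After byte 5 (0xCD): reg=0x12
After byte 6 (0x8E): reg=0xDD

Answer: 0xDD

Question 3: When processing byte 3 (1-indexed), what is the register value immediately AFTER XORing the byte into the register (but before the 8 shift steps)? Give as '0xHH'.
Answer: 0x92

Derivation:
Register before byte 3: 0xAC
Byte 3: 0x3E
0xAC XOR 0x3E = 0x92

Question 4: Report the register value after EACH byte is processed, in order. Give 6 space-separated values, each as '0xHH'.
0x18 0xAC 0xF7 0xCB 0x12 0xDD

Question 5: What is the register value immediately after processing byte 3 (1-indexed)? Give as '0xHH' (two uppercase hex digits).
Answer: 0xF7

Derivation:
After byte 1 (0x96): reg=0x18
After byte 2 (0x4D): reg=0xAC
After byte 3 (0x3E): reg=0xF7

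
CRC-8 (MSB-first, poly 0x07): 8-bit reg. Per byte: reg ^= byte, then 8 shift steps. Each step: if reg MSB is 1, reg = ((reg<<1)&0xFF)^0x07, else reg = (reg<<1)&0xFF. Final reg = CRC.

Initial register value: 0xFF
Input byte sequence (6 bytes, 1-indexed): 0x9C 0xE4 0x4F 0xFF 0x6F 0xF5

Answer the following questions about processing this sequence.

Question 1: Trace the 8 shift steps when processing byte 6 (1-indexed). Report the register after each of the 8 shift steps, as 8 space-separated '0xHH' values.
Answer: 0xB9 0x75 0xEA 0xD3 0xA1 0x45 0x8A 0x13

Derivation:
After byte 1 (0x9C): reg=0x2E
After byte 2 (0xE4): reg=0x78
After byte 3 (0x4F): reg=0x85
After byte 4 (0xFF): reg=0x61
After byte 5 (0x6F): reg=0x2A
Register before byte 6: 0x2A
After XOR with byte 0xF5: 0xDF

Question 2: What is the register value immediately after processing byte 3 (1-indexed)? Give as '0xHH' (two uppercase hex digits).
After byte 1 (0x9C): reg=0x2E
After byte 2 (0xE4): reg=0x78
After byte 3 (0x4F): reg=0x85

Answer: 0x85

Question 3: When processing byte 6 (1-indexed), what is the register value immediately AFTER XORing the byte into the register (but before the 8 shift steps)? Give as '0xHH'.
Register before byte 6: 0x2A
Byte 6: 0xF5
0x2A XOR 0xF5 = 0xDF

Answer: 0xDF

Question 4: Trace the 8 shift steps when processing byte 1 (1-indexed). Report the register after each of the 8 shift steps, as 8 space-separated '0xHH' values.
Answer: 0xC6 0x8B 0x11 0x22 0x44 0x88 0x17 0x2E

Derivation:
Register before byte 1: 0xFF
After XOR with byte 0x9C: 0x63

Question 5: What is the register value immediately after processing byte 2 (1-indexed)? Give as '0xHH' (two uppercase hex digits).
Answer: 0x78

Derivation:
After byte 1 (0x9C): reg=0x2E
After byte 2 (0xE4): reg=0x78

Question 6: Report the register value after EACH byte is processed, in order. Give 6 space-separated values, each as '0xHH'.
0x2E 0x78 0x85 0x61 0x2A 0x13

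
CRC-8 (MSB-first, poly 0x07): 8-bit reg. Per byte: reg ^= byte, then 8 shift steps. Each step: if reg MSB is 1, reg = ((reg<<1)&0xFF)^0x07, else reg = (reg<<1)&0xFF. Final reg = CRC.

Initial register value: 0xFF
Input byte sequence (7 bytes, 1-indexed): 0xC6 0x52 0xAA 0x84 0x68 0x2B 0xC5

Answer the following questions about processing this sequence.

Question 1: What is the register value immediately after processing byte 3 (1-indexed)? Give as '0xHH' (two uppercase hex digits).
After byte 1 (0xC6): reg=0xAF
After byte 2 (0x52): reg=0xFD
After byte 3 (0xAA): reg=0xA2

Answer: 0xA2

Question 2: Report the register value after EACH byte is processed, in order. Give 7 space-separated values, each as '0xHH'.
0xAF 0xFD 0xA2 0xF2 0xCF 0xB2 0x42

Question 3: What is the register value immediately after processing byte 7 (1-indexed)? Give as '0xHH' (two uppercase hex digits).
Answer: 0x42

Derivation:
After byte 1 (0xC6): reg=0xAF
After byte 2 (0x52): reg=0xFD
After byte 3 (0xAA): reg=0xA2
After byte 4 (0x84): reg=0xF2
After byte 5 (0x68): reg=0xCF
After byte 6 (0x2B): reg=0xB2
After byte 7 (0xC5): reg=0x42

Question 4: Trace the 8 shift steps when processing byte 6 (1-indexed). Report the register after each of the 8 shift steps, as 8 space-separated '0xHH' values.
After byte 1 (0xC6): reg=0xAF
After byte 2 (0x52): reg=0xFD
After byte 3 (0xAA): reg=0xA2
After byte 4 (0x84): reg=0xF2
After byte 5 (0x68): reg=0xCF
Register before byte 6: 0xCF
After XOR with byte 0x2B: 0xE4

Answer: 0xCF 0x99 0x35 0x6A 0xD4 0xAF 0x59 0xB2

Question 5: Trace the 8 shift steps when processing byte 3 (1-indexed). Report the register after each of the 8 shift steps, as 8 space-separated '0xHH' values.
Answer: 0xAE 0x5B 0xB6 0x6B 0xD6 0xAB 0x51 0xA2

Derivation:
After byte 1 (0xC6): reg=0xAF
After byte 2 (0x52): reg=0xFD
Register before byte 3: 0xFD
After XOR with byte 0xAA: 0x57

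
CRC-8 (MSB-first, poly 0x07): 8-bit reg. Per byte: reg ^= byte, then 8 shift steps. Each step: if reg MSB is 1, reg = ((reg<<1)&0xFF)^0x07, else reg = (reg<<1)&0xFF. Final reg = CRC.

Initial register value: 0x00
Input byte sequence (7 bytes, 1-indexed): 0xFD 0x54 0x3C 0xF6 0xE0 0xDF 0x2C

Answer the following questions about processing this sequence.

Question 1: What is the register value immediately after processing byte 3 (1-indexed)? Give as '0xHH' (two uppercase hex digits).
After byte 1 (0xFD): reg=0xFD
After byte 2 (0x54): reg=0x56
After byte 3 (0x3C): reg=0x11

Answer: 0x11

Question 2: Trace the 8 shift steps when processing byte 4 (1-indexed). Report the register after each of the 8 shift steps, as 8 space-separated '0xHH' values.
After byte 1 (0xFD): reg=0xFD
After byte 2 (0x54): reg=0x56
After byte 3 (0x3C): reg=0x11
Register before byte 4: 0x11
After XOR with byte 0xF6: 0xE7

Answer: 0xC9 0x95 0x2D 0x5A 0xB4 0x6F 0xDE 0xBB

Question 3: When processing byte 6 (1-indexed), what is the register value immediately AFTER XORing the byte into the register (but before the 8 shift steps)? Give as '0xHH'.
Answer: 0x59

Derivation:
Register before byte 6: 0x86
Byte 6: 0xDF
0x86 XOR 0xDF = 0x59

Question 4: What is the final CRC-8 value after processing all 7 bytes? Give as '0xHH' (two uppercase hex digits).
After byte 1 (0xFD): reg=0xFD
After byte 2 (0x54): reg=0x56
After byte 3 (0x3C): reg=0x11
After byte 4 (0xF6): reg=0xBB
After byte 5 (0xE0): reg=0x86
After byte 6 (0xDF): reg=0x88
After byte 7 (0x2C): reg=0x75

Answer: 0x75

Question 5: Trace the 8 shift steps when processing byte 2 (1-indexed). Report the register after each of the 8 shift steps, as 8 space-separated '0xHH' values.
After byte 1 (0xFD): reg=0xFD
Register before byte 2: 0xFD
After XOR with byte 0x54: 0xA9

Answer: 0x55 0xAA 0x53 0xA6 0x4B 0x96 0x2B 0x56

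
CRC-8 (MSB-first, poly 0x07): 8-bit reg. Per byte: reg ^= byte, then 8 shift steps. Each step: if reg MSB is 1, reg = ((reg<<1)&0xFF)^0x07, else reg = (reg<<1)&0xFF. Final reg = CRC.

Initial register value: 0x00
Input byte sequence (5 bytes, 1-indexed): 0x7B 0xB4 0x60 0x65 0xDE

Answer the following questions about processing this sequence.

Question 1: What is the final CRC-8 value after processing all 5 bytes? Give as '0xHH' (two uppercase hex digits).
After byte 1 (0x7B): reg=0x66
After byte 2 (0xB4): reg=0x30
After byte 3 (0x60): reg=0xB7
After byte 4 (0x65): reg=0x30
After byte 5 (0xDE): reg=0x84

Answer: 0x84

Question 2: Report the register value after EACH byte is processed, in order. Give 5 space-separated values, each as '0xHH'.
0x66 0x30 0xB7 0x30 0x84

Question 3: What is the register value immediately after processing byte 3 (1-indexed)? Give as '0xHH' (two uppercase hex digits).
Answer: 0xB7

Derivation:
After byte 1 (0x7B): reg=0x66
After byte 2 (0xB4): reg=0x30
After byte 3 (0x60): reg=0xB7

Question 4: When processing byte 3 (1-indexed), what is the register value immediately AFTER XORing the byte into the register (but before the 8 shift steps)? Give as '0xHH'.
Answer: 0x50

Derivation:
Register before byte 3: 0x30
Byte 3: 0x60
0x30 XOR 0x60 = 0x50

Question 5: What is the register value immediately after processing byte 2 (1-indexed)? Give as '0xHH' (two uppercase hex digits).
Answer: 0x30

Derivation:
After byte 1 (0x7B): reg=0x66
After byte 2 (0xB4): reg=0x30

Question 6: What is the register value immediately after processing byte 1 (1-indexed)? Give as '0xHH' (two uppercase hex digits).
After byte 1 (0x7B): reg=0x66

Answer: 0x66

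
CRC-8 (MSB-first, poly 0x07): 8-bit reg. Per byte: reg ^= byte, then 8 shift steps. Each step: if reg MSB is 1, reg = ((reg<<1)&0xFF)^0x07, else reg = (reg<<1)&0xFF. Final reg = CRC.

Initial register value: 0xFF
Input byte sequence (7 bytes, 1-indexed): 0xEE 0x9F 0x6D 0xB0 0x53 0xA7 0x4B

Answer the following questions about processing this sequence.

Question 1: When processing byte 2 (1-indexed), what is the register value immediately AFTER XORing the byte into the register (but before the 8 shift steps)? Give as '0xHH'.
Register before byte 2: 0x77
Byte 2: 0x9F
0x77 XOR 0x9F = 0xE8

Answer: 0xE8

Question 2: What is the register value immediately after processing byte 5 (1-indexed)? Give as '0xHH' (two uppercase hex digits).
After byte 1 (0xEE): reg=0x77
After byte 2 (0x9F): reg=0x96
After byte 3 (0x6D): reg=0xEF
After byte 4 (0xB0): reg=0x9A
After byte 5 (0x53): reg=0x71

Answer: 0x71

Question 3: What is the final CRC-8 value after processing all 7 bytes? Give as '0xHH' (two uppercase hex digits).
Answer: 0x32

Derivation:
After byte 1 (0xEE): reg=0x77
After byte 2 (0x9F): reg=0x96
After byte 3 (0x6D): reg=0xEF
After byte 4 (0xB0): reg=0x9A
After byte 5 (0x53): reg=0x71
After byte 6 (0xA7): reg=0x2C
After byte 7 (0x4B): reg=0x32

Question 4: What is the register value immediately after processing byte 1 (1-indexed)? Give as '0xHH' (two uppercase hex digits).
After byte 1 (0xEE): reg=0x77

Answer: 0x77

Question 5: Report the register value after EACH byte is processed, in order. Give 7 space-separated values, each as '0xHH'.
0x77 0x96 0xEF 0x9A 0x71 0x2C 0x32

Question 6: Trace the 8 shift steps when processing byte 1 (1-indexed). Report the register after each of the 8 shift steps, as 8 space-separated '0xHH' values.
Register before byte 1: 0xFF
After XOR with byte 0xEE: 0x11

Answer: 0x22 0x44 0x88 0x17 0x2E 0x5C 0xB8 0x77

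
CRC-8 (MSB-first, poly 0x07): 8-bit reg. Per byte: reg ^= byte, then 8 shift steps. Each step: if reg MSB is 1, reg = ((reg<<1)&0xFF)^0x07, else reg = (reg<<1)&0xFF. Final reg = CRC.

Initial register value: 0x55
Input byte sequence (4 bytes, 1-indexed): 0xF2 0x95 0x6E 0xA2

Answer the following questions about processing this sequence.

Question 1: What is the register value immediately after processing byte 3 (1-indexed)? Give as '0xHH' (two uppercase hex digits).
Answer: 0xF3

Derivation:
After byte 1 (0xF2): reg=0x7C
After byte 2 (0x95): reg=0x91
After byte 3 (0x6E): reg=0xF3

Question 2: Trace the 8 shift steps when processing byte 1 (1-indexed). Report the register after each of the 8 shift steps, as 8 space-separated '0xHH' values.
Register before byte 1: 0x55
After XOR with byte 0xF2: 0xA7

Answer: 0x49 0x92 0x23 0x46 0x8C 0x1F 0x3E 0x7C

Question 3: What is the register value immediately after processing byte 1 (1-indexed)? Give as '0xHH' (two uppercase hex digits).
Answer: 0x7C

Derivation:
After byte 1 (0xF2): reg=0x7C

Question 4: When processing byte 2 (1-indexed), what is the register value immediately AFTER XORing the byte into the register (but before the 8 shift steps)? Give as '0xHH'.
Answer: 0xE9

Derivation:
Register before byte 2: 0x7C
Byte 2: 0x95
0x7C XOR 0x95 = 0xE9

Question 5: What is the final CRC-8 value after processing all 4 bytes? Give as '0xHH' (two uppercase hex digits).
Answer: 0xB0

Derivation:
After byte 1 (0xF2): reg=0x7C
After byte 2 (0x95): reg=0x91
After byte 3 (0x6E): reg=0xF3
After byte 4 (0xA2): reg=0xB0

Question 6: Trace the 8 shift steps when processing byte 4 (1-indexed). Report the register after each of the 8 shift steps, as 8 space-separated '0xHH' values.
Answer: 0xA2 0x43 0x86 0x0B 0x16 0x2C 0x58 0xB0

Derivation:
After byte 1 (0xF2): reg=0x7C
After byte 2 (0x95): reg=0x91
After byte 3 (0x6E): reg=0xF3
Register before byte 4: 0xF3
After XOR with byte 0xA2: 0x51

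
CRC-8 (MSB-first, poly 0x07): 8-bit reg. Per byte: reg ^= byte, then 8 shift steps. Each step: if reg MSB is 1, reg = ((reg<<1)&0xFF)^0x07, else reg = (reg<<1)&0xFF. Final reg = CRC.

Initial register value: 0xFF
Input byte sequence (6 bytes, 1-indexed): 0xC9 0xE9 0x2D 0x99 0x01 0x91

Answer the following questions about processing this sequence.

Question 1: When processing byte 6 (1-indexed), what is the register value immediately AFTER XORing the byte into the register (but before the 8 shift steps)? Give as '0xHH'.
Register before byte 6: 0x56
Byte 6: 0x91
0x56 XOR 0x91 = 0xC7

Answer: 0xC7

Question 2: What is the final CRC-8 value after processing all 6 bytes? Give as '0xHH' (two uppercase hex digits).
After byte 1 (0xC9): reg=0x82
After byte 2 (0xE9): reg=0x16
After byte 3 (0x2D): reg=0xA1
After byte 4 (0x99): reg=0xA8
After byte 5 (0x01): reg=0x56
After byte 6 (0x91): reg=0x5B

Answer: 0x5B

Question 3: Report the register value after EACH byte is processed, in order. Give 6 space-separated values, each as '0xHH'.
0x82 0x16 0xA1 0xA8 0x56 0x5B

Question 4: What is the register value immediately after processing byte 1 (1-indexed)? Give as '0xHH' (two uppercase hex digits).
After byte 1 (0xC9): reg=0x82

Answer: 0x82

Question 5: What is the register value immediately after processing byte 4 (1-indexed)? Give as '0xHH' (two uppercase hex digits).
Answer: 0xA8

Derivation:
After byte 1 (0xC9): reg=0x82
After byte 2 (0xE9): reg=0x16
After byte 3 (0x2D): reg=0xA1
After byte 4 (0x99): reg=0xA8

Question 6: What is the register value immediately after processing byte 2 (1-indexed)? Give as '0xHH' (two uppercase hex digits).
After byte 1 (0xC9): reg=0x82
After byte 2 (0xE9): reg=0x16

Answer: 0x16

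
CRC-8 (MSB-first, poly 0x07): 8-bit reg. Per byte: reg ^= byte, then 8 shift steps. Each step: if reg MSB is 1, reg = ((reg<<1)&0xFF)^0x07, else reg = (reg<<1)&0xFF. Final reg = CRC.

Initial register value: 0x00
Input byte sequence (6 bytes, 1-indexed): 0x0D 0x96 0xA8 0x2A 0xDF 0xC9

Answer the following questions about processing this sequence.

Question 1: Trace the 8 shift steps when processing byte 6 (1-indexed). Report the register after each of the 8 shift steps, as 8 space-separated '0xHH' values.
Answer: 0x72 0xE4 0xCF 0x99 0x35 0x6A 0xD4 0xAF

Derivation:
After byte 1 (0x0D): reg=0x23
After byte 2 (0x96): reg=0x02
After byte 3 (0xA8): reg=0x5F
After byte 4 (0x2A): reg=0x4C
After byte 5 (0xDF): reg=0xF0
Register before byte 6: 0xF0
After XOR with byte 0xC9: 0x39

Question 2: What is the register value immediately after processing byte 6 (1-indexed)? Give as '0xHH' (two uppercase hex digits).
After byte 1 (0x0D): reg=0x23
After byte 2 (0x96): reg=0x02
After byte 3 (0xA8): reg=0x5F
After byte 4 (0x2A): reg=0x4C
After byte 5 (0xDF): reg=0xF0
After byte 6 (0xC9): reg=0xAF

Answer: 0xAF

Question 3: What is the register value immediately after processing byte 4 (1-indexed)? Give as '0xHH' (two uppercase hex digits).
After byte 1 (0x0D): reg=0x23
After byte 2 (0x96): reg=0x02
After byte 3 (0xA8): reg=0x5F
After byte 4 (0x2A): reg=0x4C

Answer: 0x4C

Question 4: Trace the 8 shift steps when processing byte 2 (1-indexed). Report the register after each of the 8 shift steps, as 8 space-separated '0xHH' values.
After byte 1 (0x0D): reg=0x23
Register before byte 2: 0x23
After XOR with byte 0x96: 0xB5

Answer: 0x6D 0xDA 0xB3 0x61 0xC2 0x83 0x01 0x02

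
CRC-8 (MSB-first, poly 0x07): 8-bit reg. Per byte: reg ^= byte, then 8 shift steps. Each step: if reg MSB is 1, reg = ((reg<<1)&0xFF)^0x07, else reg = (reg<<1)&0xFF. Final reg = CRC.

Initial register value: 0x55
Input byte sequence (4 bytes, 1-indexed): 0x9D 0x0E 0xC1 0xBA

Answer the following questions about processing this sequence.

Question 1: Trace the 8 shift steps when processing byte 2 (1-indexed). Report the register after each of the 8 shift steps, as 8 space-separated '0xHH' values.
Answer: 0xF0 0xE7 0xC9 0x95 0x2D 0x5A 0xB4 0x6F

Derivation:
After byte 1 (0x9D): reg=0x76
Register before byte 2: 0x76
After XOR with byte 0x0E: 0x78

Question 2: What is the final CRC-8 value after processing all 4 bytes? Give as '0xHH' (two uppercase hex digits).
After byte 1 (0x9D): reg=0x76
After byte 2 (0x0E): reg=0x6F
After byte 3 (0xC1): reg=0x43
After byte 4 (0xBA): reg=0xE1

Answer: 0xE1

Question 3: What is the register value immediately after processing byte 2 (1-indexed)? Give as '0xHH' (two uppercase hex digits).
After byte 1 (0x9D): reg=0x76
After byte 2 (0x0E): reg=0x6F

Answer: 0x6F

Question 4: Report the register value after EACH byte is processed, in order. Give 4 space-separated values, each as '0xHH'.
0x76 0x6F 0x43 0xE1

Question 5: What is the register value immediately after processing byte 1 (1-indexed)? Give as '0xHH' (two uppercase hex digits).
After byte 1 (0x9D): reg=0x76

Answer: 0x76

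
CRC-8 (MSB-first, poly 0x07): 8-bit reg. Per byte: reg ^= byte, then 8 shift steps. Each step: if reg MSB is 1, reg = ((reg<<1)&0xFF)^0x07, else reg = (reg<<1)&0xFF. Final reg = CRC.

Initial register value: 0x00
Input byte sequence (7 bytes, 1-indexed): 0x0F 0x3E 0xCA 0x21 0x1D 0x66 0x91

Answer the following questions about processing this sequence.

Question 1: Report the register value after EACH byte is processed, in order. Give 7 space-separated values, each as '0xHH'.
0x2D 0x79 0x10 0x97 0xBF 0x01 0xF9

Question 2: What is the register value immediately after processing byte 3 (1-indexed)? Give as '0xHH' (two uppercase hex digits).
After byte 1 (0x0F): reg=0x2D
After byte 2 (0x3E): reg=0x79
After byte 3 (0xCA): reg=0x10

Answer: 0x10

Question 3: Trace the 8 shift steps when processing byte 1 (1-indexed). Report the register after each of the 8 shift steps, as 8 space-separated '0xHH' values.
Answer: 0x1E 0x3C 0x78 0xF0 0xE7 0xC9 0x95 0x2D

Derivation:
Register before byte 1: 0x00
After XOR with byte 0x0F: 0x0F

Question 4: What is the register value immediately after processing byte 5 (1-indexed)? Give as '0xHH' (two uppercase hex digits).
Answer: 0xBF

Derivation:
After byte 1 (0x0F): reg=0x2D
After byte 2 (0x3E): reg=0x79
After byte 3 (0xCA): reg=0x10
After byte 4 (0x21): reg=0x97
After byte 5 (0x1D): reg=0xBF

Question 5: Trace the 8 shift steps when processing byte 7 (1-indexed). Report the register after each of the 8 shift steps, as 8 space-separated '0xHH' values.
Answer: 0x27 0x4E 0x9C 0x3F 0x7E 0xFC 0xFF 0xF9

Derivation:
After byte 1 (0x0F): reg=0x2D
After byte 2 (0x3E): reg=0x79
After byte 3 (0xCA): reg=0x10
After byte 4 (0x21): reg=0x97
After byte 5 (0x1D): reg=0xBF
After byte 6 (0x66): reg=0x01
Register before byte 7: 0x01
After XOR with byte 0x91: 0x90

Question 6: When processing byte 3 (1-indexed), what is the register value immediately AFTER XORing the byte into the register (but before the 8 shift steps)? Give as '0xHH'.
Register before byte 3: 0x79
Byte 3: 0xCA
0x79 XOR 0xCA = 0xB3

Answer: 0xB3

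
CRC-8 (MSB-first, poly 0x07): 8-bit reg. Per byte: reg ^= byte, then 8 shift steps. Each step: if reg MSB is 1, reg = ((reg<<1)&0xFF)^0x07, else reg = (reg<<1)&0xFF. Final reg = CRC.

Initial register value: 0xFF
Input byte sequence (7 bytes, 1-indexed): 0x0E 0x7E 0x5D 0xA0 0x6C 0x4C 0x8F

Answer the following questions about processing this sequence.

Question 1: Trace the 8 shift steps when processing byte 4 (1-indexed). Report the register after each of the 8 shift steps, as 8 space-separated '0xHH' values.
Answer: 0x8E 0x1B 0x36 0x6C 0xD8 0xB7 0x69 0xD2

Derivation:
After byte 1 (0x0E): reg=0xD9
After byte 2 (0x7E): reg=0x7C
After byte 3 (0x5D): reg=0xE7
Register before byte 4: 0xE7
After XOR with byte 0xA0: 0x47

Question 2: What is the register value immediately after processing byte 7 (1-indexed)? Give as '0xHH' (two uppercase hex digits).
Answer: 0xC5

Derivation:
After byte 1 (0x0E): reg=0xD9
After byte 2 (0x7E): reg=0x7C
After byte 3 (0x5D): reg=0xE7
After byte 4 (0xA0): reg=0xD2
After byte 5 (0x6C): reg=0x33
After byte 6 (0x4C): reg=0x7A
After byte 7 (0x8F): reg=0xC5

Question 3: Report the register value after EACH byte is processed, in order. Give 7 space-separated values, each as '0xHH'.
0xD9 0x7C 0xE7 0xD2 0x33 0x7A 0xC5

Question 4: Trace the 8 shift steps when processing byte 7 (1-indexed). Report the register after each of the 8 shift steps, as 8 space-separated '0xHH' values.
Answer: 0xED 0xDD 0xBD 0x7D 0xFA 0xF3 0xE1 0xC5

Derivation:
After byte 1 (0x0E): reg=0xD9
After byte 2 (0x7E): reg=0x7C
After byte 3 (0x5D): reg=0xE7
After byte 4 (0xA0): reg=0xD2
After byte 5 (0x6C): reg=0x33
After byte 6 (0x4C): reg=0x7A
Register before byte 7: 0x7A
After XOR with byte 0x8F: 0xF5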